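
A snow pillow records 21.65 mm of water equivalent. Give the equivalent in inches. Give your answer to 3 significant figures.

1 mm = 0.0393701 in, so 21.65 × 0.0393701 = 0.852 in.

0.852 in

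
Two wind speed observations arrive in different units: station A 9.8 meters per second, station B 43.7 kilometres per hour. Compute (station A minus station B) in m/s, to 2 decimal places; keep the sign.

station B: 43.7 km/h = 12.1389 m/s.
Difference: 9.8000 − 12.1389 = -2.34 m/s.

-2.34 m/s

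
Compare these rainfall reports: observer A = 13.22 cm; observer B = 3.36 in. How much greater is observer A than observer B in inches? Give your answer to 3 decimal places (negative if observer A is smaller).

1.845 in

observer A: 13.22 cm = 5.20472 in.
Difference: 5.20472 − 3.36000 = 1.845 in.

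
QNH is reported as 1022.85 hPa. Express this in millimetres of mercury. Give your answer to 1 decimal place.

1 hPa = 0.750062 mmHg, so 1022.85 × 0.750062 = 767.2 mmHg.

767.2 mmHg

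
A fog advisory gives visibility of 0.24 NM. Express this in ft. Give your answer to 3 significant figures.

1 nmi = 6076.12 ft, so 0.24 × 6076.12 = 1460 ft.

1460 ft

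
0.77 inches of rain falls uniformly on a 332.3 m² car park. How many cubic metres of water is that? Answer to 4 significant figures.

Depth: 0.77 in × 25.4 = 19.558 mm.
1 mm over 1 m² is 1 L, so volume = 19.558 × 332.3 = 6499.1234 L = 6.499 m³.

6.499 cubic metres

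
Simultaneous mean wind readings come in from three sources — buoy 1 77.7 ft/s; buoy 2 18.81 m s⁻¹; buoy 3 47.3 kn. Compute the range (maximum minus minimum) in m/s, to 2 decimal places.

5.52 m/s

buoy 1: 77.7 ft/s = 23.6830 m/s.
buoy 3: 47.3 kt = 24.3332 m/s.
Spread: 24.3332 − 18.8100 = 5.52 m/s.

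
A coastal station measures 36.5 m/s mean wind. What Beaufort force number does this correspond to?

Beaufort force 12

36.5 m/s lies in the Beaufort 12 band (hurricane force, ≥32.7 m/s).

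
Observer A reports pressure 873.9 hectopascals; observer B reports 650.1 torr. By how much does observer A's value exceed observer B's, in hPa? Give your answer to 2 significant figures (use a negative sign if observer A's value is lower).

7.2 hPa

observer B: 650.1 mmHg = 866.729 hPa.
Difference: 873.900 − 866.729 = 7.2 hPa.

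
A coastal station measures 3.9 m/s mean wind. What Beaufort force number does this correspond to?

3.9 m/s lies in the Beaufort 3 band (gentle breeze, 3.4–5.4 m/s).

Beaufort force 3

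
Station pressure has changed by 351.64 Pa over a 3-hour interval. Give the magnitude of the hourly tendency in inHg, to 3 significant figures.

0.0346 inHg per hour

351.64 Pa / 3 h × 0.0002953 inHg/Pa = 0.0346 inHg/h.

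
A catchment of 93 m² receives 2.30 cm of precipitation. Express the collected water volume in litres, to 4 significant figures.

Depth: 2.30 cm × 10 = 23 mm.
1 mm over 1 m² is 1 L, so volume = 23 × 93 = 2139 L.

2139 litres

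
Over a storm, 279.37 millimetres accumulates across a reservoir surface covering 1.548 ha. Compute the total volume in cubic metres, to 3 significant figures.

Area: 1.548 ha = 15480 m².
1 mm over 1 m² is 1 L, so volume = 279.37 × 15480 = 4324647.6 L = 4320 m³.

4320 cubic metres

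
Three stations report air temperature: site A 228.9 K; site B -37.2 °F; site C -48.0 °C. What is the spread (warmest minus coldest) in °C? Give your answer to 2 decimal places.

site A: 228.9 K = -44.250 °C.
site B: -37.2 °F = -38.444 °C.
Spread: (-38.444) − (-48.000) = 9.556 °C.

9.56 °C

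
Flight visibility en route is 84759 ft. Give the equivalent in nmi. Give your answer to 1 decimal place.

13.9 nmi

1 ft = 0.000164579 nmi, so 84759 × 0.000164579 = 13.9 nmi.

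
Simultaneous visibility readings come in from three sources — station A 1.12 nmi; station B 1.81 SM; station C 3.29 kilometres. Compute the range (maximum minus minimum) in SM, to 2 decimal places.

0.76 SM

station A: 1.12 nmi = 1.2889 SM.
station C: 3.29 km = 2.0443 SM.
Spread: 2.0443 − 1.2889 = 0.76 SM.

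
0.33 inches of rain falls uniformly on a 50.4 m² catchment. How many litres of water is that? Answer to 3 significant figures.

Depth: 0.33 in × 25.4 = 8.382 mm.
1 mm over 1 m² is 1 L, so volume = 8.382 × 50.4 = 422.4528 L ≈ 422 L.

422 litres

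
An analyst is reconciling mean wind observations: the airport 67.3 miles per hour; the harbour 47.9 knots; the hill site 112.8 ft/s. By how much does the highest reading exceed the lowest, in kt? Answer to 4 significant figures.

18.93 kt

the airport: 67.3 mph = 58.4821 kt.
the hill site: 112.8 ft/s = 66.8322 kt.
Spread: 66.8322 − 47.9000 = 18.93 kt.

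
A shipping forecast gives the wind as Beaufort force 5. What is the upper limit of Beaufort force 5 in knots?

Beaufort 5 (fresh breeze) spans 17–21 knots.

21 kt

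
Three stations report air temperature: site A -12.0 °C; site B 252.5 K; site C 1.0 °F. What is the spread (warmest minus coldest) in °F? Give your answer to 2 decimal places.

15.57 °F

site B: 252.5 K = -20.650 °C.
site C: 1.0 °F = -17.222 °C.
Spread: (-12.000) − (-20.650) = 8.650 °C = 15.57 °F.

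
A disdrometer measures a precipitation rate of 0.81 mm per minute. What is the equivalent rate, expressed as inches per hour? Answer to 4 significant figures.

1.913 in/hour

0.81 mm/minute × 0.0393701 in/mm × 60 minute/hour = 1.913 in/hour.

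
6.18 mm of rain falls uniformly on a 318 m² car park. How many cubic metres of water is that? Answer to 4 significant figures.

1 mm over 1 m² is 1 L, so volume = 6.18 × 318 = 1965.24 L = 1.965 m³.

1.965 cubic metres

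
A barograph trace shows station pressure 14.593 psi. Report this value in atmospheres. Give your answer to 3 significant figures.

1 psi = 0.068046 atm, so 14.593 × 0.068046 = 0.993 atm.

0.993 atm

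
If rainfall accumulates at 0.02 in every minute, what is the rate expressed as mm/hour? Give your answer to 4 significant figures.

0.02 in/minute × 25.4 mm/in × 60 minute/hour = 30.48 mm/hour.

30.48 mm/hour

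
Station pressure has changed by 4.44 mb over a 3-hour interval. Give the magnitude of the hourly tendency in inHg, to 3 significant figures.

4.44 mb / 3 h × 0.02953 inHg/mb = 0.0437 inHg/h.

0.0437 inHg per hour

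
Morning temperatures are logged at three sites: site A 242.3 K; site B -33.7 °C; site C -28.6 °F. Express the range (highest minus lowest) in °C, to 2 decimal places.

2.85 °C

site A: 242.3 K = -30.850 °C.
site C: -28.6 °F = -33.667 °C.
Spread: (-30.850) − (-33.700) = 2.850 °C.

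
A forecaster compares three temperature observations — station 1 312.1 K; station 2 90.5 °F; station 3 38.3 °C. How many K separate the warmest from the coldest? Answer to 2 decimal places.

station 1: 312.1 K = 38.950 °C.
station 2: 90.5 °F = 32.500 °C.
Spread: 38.950 − 32.500 = 6.450 °C.

6.45 K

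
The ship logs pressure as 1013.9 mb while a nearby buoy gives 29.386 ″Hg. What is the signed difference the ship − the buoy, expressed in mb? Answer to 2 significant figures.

the buoy: 29.386 inHg = 995.12 mb.
Difference: 1013.90 − 995.12 = 19 mb.

19 mb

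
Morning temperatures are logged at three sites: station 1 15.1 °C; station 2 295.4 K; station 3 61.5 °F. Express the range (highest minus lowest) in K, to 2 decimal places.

7.15 K

station 2: 295.4 K = 22.250 °C.
station 3: 61.5 °F = 16.389 °C.
Spread: 22.250 − 15.100 = 7.150 °C.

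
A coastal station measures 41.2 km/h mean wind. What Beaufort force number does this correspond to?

Beaufort force 6

41.2 km/h = 11.4 m/s, which is Beaufort 6 (strong breeze, 10.8–13.8 m/s).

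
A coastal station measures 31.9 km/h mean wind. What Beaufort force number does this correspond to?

31.9 km/h = 8.9 m/s, which is Beaufort 5 (fresh breeze, 8.0–10.7 m/s).

Beaufort force 5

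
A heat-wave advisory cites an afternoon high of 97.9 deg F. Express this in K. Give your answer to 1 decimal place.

309.8 K

First to °C: 36.61 °C.
Then to K: 309.8 K.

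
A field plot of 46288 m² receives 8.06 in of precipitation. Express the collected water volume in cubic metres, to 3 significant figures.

9480 cubic metres

Depth: 8.06 in × 25.4 = 204.724 mm.
1 mm over 1 m² is 1 L, so volume = 204.724 × 46288 = 9476264.5 L = 9480 m³.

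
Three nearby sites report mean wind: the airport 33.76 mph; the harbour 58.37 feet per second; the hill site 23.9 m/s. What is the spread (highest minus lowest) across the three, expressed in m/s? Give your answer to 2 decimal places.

8.81 m/s

the airport: 33.76 mph = 15.0921 m/s.
the harbour: 58.37 ft/s = 17.7912 m/s.
Spread: 23.9000 − 15.0921 = 8.81 m/s.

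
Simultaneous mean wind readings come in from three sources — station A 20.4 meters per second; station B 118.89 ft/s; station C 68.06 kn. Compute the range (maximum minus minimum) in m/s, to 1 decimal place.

15.8 m/s

station B: 118.89 ft/s = 36.238 m/s.
station C: 68.06 kt = 35.013 m/s.
Spread: 36.238 − 20.400 = 15.8 m/s.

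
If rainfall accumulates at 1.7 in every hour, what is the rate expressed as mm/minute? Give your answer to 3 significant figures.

0.720 mm/minute

1.7 in/hour × 25.4 mm/in × 0.0166667 hour/minute = 0.720 mm/minute.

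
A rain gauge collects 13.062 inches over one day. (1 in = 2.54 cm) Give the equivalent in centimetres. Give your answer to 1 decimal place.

33.2 cm

1 in = 2.54 cm, so 13.062 × 2.54 = 33.2 cm.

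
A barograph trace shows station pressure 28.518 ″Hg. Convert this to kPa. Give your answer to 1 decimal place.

96.6 kPa

1 inHg = 3.38639 kPa, so 28.518 × 3.38639 = 96.6 kPa.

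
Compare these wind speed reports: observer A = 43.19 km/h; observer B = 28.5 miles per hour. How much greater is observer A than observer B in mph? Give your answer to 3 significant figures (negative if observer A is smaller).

observer A: 43.19 km/h = 26.8370 mph.
Difference: 26.8370 − 28.5000 = -1.66 mph.

-1.66 mph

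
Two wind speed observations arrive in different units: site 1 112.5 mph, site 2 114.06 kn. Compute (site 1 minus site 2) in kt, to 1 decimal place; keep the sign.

site 1: 112.5 mph = 97.760 kt.
Difference: 97.760 − 114.060 = -16.3 kt.

-16.3 kt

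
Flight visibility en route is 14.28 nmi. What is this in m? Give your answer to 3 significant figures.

26400 m

1 nmi = 1852 m, so 14.28 × 1852 = 26400 m.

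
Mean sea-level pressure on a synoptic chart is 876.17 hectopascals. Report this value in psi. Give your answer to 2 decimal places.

1 hPa = 0.0145038 psi, so 876.17 × 0.0145038 = 12.71 psi.

12.71 psi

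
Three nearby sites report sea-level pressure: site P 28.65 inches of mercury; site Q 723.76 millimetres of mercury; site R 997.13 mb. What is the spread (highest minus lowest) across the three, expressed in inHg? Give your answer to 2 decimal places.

site Q: 723.76 mmHg = 28.4945 inHg.
site R: 997.13 mb = 29.4452 inHg.
Spread: 29.4452 − 28.4945 = 0.95 inHg.

0.95 inHg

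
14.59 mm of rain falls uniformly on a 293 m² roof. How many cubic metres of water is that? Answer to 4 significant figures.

4.275 cubic metres

1 mm over 1 m² is 1 L, so volume = 14.59 × 293 = 4274.87 L = 4.275 m³.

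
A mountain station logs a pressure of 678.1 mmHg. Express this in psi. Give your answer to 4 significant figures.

1 mmHg = 0.0193368 psi, so 678.1 × 0.0193368 = 13.11 psi.

13.11 psi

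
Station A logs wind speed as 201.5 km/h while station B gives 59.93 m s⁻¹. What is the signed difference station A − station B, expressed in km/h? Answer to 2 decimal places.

-14.25 km/h

station B: 59.93 m/s = 215.7480 km/h.
Difference: 201.5000 − 215.7480 = -14.25 km/h.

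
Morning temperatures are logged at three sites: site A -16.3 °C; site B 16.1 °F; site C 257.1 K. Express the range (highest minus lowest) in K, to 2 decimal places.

7.47 K

site B: 16.1 °F = -8.833 °C.
site C: 257.1 K = -16.050 °C.
Spread: (-8.833) − (-16.300) = 7.467 °C.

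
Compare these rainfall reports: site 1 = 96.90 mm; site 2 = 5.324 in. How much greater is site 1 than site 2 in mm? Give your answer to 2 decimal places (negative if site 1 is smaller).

-38.33 mm

site 2: 5.324 in = 135.2296 mm.
Difference: 96.9000 − 135.2296 = -38.33 mm.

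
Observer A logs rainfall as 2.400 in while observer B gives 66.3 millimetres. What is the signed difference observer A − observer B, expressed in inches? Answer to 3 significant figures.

observer B: 66.3 mm = 2.61024 in.
Difference: 2.40000 − 2.61024 = -0.210 in.

-0.210 in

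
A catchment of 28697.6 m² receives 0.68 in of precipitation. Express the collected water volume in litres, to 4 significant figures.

495700 litres

Depth: 0.68 in × 25.4 = 17.272 mm.
1 mm over 1 m² is 1 L, so volume = 17.272 × 28697.6 = 495664.95 L ≈ 495700 L.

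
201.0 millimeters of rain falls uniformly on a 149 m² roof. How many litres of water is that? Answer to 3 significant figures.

1 mm over 1 m² is 1 L, so volume = 201 × 149 = 29949 L ≈ 29900 L.

29900 litres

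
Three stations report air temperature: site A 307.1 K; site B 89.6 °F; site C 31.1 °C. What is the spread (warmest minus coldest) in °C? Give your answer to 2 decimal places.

site A: 307.1 K = 33.950 °C.
site B: 89.6 °F = 32.000 °C.
Spread: 33.950 − 31.100 = 2.850 °C.

2.85 °C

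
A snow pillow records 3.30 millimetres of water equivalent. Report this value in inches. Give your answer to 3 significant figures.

0.130 in

1 mm = 0.0393701 in, so 3.30 × 0.0393701 = 0.130 in.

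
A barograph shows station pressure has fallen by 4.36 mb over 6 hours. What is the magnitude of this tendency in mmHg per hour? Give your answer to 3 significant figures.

0.545 mmHg per hour

4.36 mb / 6 h × 0.750062 mmHg/mb = 0.545 mmHg/h.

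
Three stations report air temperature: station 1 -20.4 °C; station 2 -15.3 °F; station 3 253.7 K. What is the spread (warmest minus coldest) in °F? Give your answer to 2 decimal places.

12.29 °F

station 2: -15.3 °F = -26.278 °C.
station 3: 253.7 K = -19.450 °C.
Spread: (-19.450) − (-26.278) = 6.828 °C = 12.29 °F.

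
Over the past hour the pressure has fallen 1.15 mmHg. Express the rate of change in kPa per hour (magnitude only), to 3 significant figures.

0.153 kPa per hour

1.15 mmHg / 1 h × 0.133322 kPa/mmHg = 0.153 kPa/h.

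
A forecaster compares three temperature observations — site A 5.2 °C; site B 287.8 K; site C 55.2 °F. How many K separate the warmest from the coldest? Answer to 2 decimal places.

9.45 K

site B: 287.8 K = 14.650 °C.
site C: 55.2 °F = 12.889 °C.
Spread: 14.650 − 5.200 = 9.450 °C.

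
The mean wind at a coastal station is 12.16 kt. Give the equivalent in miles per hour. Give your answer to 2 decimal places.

1 kt = 1.15078 mph, so 12.16 × 1.15078 = 13.99 mph.

13.99 mph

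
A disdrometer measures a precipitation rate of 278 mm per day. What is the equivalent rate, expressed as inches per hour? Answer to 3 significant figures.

278 mm/day × 0.0393701 in/mm × 0.0416667 day/hour = 0.456 in/hour.

0.456 in/hour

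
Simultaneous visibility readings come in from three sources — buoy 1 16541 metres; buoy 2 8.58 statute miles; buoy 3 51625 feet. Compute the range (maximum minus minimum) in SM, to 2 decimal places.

1.70 SM

buoy 1: 16541 m = 10.2781 SM.
buoy 3: 51625 ft = 9.7775 SM.
Spread: 10.2781 − 8.5800 = 1.70 SM.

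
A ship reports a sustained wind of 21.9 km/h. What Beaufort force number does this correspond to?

Beaufort force 4

21.9 km/h = 6.1 m/s, which is Beaufort 4 (moderate breeze, 5.5–7.9 m/s).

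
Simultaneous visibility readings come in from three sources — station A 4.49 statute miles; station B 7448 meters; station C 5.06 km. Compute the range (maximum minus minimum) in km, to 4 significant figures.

station A: 4.49 SM = 7.22595 km.
station B: 7448 m = 7.44800 km.
Spread: 7.44800 − 5.06000 = 2.388 km.

2.388 km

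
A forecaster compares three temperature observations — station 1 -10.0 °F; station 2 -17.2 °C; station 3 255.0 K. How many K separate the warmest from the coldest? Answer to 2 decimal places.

station 1: -10.0 °F = -23.333 °C.
station 3: 255.0 K = -18.150 °C.
Spread: (-17.200) − (-23.333) = 6.133 °C.

6.13 K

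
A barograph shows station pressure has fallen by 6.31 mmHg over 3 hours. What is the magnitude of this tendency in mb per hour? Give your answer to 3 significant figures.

6.31 mmHg / 3 h × 1.33322 mb/mmHg = 2.80 mb/h.

2.80 mb per hour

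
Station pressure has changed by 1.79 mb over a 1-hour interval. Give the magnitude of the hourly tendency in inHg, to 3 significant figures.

1.79 mb / 1 h × 0.02953 inHg/mb = 0.0529 inHg/h.

0.0529 inHg per hour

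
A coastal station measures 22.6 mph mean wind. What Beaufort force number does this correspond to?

22.6 mph = 10.1 m/s, which is Beaufort 5 (fresh breeze, 8.0–10.7 m/s).

Beaufort force 5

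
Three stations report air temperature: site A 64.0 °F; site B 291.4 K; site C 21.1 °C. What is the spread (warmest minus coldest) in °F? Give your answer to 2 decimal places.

site A: 64.0 °F = 17.778 °C.
site B: 291.4 K = 18.250 °C.
Spread: 21.100 − 17.778 = 3.322 °C = 5.98 °F.

5.98 °F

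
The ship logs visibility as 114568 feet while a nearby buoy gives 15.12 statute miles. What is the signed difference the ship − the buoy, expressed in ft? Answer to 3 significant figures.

34700 ft

the buoy: 15.12 SM = 79833.60 ft.
Difference: 114568.00 − 79833.60 = 34700 ft.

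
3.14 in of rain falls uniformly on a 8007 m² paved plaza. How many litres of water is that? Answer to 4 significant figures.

638600 litres

Depth: 3.14 in × 25.4 = 79.756 mm.
1 mm over 1 m² is 1 L, so volume = 79.756 × 8007 = 638606.29 L ≈ 638600 L.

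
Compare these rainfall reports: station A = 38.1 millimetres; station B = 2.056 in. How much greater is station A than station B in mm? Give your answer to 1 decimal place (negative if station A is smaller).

station B: 2.056 in = 52.222 mm.
Difference: 38.100 − 52.222 = -14.1 mm.

-14.1 mm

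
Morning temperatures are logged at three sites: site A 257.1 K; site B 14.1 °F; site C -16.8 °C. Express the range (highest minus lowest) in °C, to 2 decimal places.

site A: 257.1 K = -16.050 °C.
site B: 14.1 °F = -9.944 °C.
Spread: (-9.944) − (-16.800) = 6.856 °C.

6.86 °C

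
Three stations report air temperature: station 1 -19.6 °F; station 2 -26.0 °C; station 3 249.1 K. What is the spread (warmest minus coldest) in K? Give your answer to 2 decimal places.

station 1: -19.6 °F = -28.667 °C.
station 3: 249.1 K = -24.050 °C.
Spread: (-24.050) − (-28.667) = 4.617 °C.

4.62 K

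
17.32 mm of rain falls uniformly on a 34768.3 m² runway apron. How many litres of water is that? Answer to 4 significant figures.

1 mm over 1 m² is 1 L, so volume = 17.32 × 34768.3 = 602186.96 L ≈ 602200 L.

602200 litres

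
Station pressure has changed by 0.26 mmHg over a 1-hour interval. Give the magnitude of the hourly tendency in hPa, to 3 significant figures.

0.347 hPa per hour

0.26 mmHg / 1 h × 1.33322 hPa/mmHg = 0.347 hPa/h.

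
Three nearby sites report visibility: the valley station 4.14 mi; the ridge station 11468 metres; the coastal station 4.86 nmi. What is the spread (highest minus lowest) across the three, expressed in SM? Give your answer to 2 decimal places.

2.99 SM

the ridge station: 11468 m = 7.1259 SM.
the coastal station: 4.86 nmi = 5.5928 SM.
Spread: 7.1259 − 4.1400 = 2.99 SM.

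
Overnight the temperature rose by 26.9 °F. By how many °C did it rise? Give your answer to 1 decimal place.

For a temperature change the 32° offset cancels: Δ°C = 26.9 × 0.5556 = 14.9 °C.

14.9 °C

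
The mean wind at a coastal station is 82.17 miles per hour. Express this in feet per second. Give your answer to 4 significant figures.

120.5 ft/s

1 mph = 1.46667 ft/s, so 82.17 × 1.46667 = 120.5 ft/s.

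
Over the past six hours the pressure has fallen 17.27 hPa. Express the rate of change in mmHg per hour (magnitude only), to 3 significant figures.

17.27 hPa / 6 h × 0.750062 mmHg/hPa = 2.16 mmHg/h.

2.16 mmHg per hour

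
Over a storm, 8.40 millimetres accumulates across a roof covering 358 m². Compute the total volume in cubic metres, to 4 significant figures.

3.007 cubic metres

1 mm over 1 m² is 1 L, so volume = 8.4 × 358 = 3007.2 L = 3.007 m³.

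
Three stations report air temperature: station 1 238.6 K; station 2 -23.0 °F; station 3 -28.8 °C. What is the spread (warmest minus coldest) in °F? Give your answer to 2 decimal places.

station 1: 238.6 K = -34.550 °C.
station 2: -23.0 °F = -30.556 °C.
Spread: (-28.800) − (-34.550) = 5.750 °C = 10.35 °F.

10.35 °F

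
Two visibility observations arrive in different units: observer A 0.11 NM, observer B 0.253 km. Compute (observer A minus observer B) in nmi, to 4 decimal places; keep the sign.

observer B: 0.253 km = 0.136609 nmi.
Difference: 0.110000 − 0.136609 = -0.0266 nmi.

-0.0266 nmi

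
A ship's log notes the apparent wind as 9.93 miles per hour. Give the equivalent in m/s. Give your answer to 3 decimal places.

4.439 m/s

1 mph = 0.44704 m/s, so 9.93 × 0.44704 = 4.439 m/s.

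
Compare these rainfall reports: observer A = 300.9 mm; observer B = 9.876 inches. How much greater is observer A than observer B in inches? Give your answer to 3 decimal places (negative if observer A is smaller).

observer A: 300.9 mm = 11.84646 in.
Difference: 11.84646 − 9.87600 = 1.970 in.

1.970 in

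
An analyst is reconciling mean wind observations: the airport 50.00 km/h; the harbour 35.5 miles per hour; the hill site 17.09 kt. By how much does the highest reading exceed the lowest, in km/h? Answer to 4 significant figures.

the harbour: 35.5 mph = 57.1317 km/h.
the hill site: 17.09 kt = 31.6507 km/h.
Spread: 57.1317 − 31.6507 = 25.48 km/h.

25.48 km/h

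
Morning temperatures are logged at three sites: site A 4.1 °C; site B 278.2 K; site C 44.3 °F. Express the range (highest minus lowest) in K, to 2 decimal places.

2.73 K

site B: 278.2 K = 5.050 °C.
site C: 44.3 °F = 6.833 °C.
Spread: 6.833 − 4.100 = 2.733 °C.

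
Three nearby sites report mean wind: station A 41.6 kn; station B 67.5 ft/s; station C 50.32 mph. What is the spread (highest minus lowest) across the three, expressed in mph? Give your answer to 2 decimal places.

4.30 mph

station A: 41.6 kt = 47.8724 mph.
station B: 67.5 ft/s = 46.0227 mph.
Spread: 50.3200 − 46.0227 = 4.30 mph.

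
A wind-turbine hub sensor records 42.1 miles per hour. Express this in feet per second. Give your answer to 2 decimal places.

61.75 ft/s

1 mph = 1.46667 ft/s, so 42.1 × 1.46667 = 61.75 ft/s.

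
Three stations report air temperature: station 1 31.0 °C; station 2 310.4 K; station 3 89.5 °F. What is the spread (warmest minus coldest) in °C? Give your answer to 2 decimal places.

station 2: 310.4 K = 37.250 °C.
station 3: 89.5 °F = 31.944 °C.
Spread: 37.250 − 31.000 = 6.250 °C.

6.25 °C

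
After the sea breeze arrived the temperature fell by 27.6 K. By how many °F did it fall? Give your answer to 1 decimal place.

49.7 °F

For a temperature change the 32° offset cancels: Δ°F = 27.6 × 1.8 = 49.7 °F.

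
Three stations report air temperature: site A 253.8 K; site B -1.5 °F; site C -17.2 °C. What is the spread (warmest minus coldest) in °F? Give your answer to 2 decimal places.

site A: 253.8 K = -19.350 °C.
site B: -1.5 °F = -18.611 °C.
Spread: (-17.200) − (-19.350) = 2.150 °C = 3.87 °F.

3.87 °F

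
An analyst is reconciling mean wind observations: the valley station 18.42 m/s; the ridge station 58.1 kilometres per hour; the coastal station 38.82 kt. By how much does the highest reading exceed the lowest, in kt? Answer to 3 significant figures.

7.45 kt

the valley station: 18.42 m/s = 35.8056 kt.
the ridge station: 58.1 km/h = 31.3715 kt.
Spread: 38.8200 − 31.3715 = 7.45 kt.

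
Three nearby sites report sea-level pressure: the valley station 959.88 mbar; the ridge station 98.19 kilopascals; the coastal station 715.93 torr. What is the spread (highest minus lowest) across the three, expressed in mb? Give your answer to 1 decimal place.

the ridge station: 98.19 kPa = 981.900 mb.
the coastal station: 715.93 mmHg = 954.495 mb.
Spread: 981.900 − 954.495 = 27.4 mb.

27.4 mb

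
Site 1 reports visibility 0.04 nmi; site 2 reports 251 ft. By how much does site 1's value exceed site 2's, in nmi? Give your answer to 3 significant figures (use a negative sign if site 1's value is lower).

site 2: 251 ft = 0.0413093 nmi.
Difference: 0.0400000 − 0.0413093 = -0.00131 nmi.

-0.00131 nmi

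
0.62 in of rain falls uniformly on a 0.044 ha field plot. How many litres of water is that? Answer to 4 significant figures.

6929 litres

Depth: 0.62 in × 25.4 = 15.748 mm.
Area: 0.044 ha = 440 m².
1 mm over 1 m² is 1 L, so volume = 15.748 × 440 = 6929.12 L ≈ 6929 L.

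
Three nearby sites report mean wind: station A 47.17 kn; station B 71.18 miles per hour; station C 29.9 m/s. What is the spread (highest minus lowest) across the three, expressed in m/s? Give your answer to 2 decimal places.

7.55 m/s

station A: 47.17 kt = 24.2663 m/s.
station B: 71.18 mph = 31.8203 m/s.
Spread: 31.8203 − 24.2663 = 7.55 m/s.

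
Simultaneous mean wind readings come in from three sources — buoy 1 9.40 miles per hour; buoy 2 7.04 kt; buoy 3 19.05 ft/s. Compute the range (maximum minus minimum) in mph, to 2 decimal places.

4.89 mph

buoy 2: 7.04 kt = 8.1015 mph.
buoy 3: 19.05 ft/s = 12.9886 mph.
Spread: 12.9886 − 8.1015 = 4.89 mph.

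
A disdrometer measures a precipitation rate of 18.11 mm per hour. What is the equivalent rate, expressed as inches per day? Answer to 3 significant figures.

17.1 in/day

18.11 mm/hour × 0.0393701 in/mm × 24 hour/day = 17.1 in/day.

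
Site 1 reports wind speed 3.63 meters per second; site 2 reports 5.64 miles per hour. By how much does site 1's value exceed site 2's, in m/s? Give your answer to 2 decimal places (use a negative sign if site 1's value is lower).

1.11 m/s

site 2: 5.64 mph = 2.5213 m/s.
Difference: 3.6300 − 2.5213 = 1.11 m/s.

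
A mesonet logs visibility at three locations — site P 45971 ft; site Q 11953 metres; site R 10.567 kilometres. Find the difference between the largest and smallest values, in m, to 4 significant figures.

3445 m

site P: 45971 ft = 14011.96 m.
site R: 10.567 km = 10567.00 m.
Spread: 14011.96 − 10567.00 = 3445 m.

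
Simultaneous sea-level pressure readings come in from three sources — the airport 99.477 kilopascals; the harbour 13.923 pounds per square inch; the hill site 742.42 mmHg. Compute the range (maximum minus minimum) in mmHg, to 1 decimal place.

26.1 mmHg

the airport: 99.477 kPa = 746.139 mmHg.
the harbour: 13.923 psi = 720.027 mmHg.
Spread: 746.139 − 720.027 = 26.1 mmHg.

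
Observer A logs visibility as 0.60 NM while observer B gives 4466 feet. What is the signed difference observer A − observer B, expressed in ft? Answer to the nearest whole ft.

-820 ft

observer A: 0.60 nmi = 3645.67 ft.
Difference: 3645.67 − 4466.00 = -820 ft.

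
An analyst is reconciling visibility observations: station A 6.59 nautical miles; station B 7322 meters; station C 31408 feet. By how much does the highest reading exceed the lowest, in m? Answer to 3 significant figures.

4880 m

station A: 6.59 nmi = 12204.68 m.
station C: 31408 ft = 9573.16 m.
Spread: 12204.68 − 7322.00 = 4880 m.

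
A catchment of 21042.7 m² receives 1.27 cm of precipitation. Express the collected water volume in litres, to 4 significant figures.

267200 litres

Depth: 1.27 cm × 10 = 12.7 mm.
1 mm over 1 m² is 1 L, so volume = 12.7 × 21042.7 = 267242.29 L ≈ 267200 L.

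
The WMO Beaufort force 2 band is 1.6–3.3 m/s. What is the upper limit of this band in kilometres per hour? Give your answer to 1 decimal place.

1.6–3.3 m/s × 3.6 = 5.8–11.9 km/h.

11.9 km/h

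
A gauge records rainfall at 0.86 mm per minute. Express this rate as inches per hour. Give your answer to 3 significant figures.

0.86 mm/minute × 0.0393701 in/mm × 60 minute/hour = 2.03 in/hour.

2.03 in/hour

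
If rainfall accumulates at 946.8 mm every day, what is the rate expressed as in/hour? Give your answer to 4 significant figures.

946.8 mm/day × 0.0393701 in/mm × 0.0416667 day/hour = 1.553 in/hour.

1.553 in/hour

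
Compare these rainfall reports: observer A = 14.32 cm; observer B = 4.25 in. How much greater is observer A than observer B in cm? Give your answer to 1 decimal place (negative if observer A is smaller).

3.5 cm

observer B: 4.25 in = 10.795 cm.
Difference: 14.320 − 10.795 = 3.5 cm.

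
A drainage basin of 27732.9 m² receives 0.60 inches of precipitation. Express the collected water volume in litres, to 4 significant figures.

Depth: 0.60 in × 25.4 = 15.24 mm.
1 mm over 1 m² is 1 L, so volume = 15.24 × 27732.9 = 422649.4 L ≈ 422600 L.

422600 litres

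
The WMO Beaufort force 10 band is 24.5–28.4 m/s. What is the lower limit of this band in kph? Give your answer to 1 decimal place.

88.2 km/h

24.5–28.4 m/s × 3.6 = 88.2–102.2 km/h.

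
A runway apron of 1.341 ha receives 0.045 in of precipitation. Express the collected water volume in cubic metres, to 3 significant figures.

15.3 cubic metres

Depth: 0.045 in × 25.4 = 1.143 mm.
Area: 1.341 ha = 13410 m².
1 mm over 1 m² is 1 L, so volume = 1.143 × 13410 = 15327.63 L = 15.3 m³.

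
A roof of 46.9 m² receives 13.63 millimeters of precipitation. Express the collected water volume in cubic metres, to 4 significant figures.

0.6392 cubic metres

1 mm over 1 m² is 1 L, so volume = 13.63 × 46.9 = 639.247 L = 0.6392 m³.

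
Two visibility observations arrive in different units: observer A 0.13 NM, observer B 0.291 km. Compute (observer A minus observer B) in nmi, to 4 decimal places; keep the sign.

-0.0271 nmi

observer B: 0.291 km = 0.157127 nmi.
Difference: 0.130000 − 0.157127 = -0.0271 nmi.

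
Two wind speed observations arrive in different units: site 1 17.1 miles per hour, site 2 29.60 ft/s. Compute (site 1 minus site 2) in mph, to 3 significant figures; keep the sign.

-3.08 mph

site 2: 29.60 ft/s = 20.1818 mph.
Difference: 17.1000 − 20.1818 = -3.08 mph.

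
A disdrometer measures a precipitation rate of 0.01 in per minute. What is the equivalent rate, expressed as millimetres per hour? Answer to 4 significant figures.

15.24 mm/hour

0.01 in/minute × 25.4 mm/in × 60 minute/hour = 15.24 mm/hour.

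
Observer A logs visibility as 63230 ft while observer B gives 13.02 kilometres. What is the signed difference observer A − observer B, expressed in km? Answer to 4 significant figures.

observer A: 63230 ft = 19.272504 km.
Difference: 19.272504 − 13.020000 = 6.253 km.

6.253 km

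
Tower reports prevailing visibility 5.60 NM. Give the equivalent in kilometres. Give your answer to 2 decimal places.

10.37 km

1 nmi = 1.852 km, so 5.60 × 1.852 = 10.37 km.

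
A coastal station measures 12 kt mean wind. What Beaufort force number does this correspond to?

Beaufort force 4

12 kt lies in the Beaufort 4 band (moderate breeze, 11–16 kt).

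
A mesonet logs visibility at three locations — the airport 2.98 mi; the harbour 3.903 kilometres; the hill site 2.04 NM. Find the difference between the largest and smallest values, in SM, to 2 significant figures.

0.63 SM

the harbour: 3.903 km = 2.4252 SM.
the hill site: 2.04 nmi = 2.3476 SM.
Spread: 2.9800 − 2.3476 = 0.63 SM.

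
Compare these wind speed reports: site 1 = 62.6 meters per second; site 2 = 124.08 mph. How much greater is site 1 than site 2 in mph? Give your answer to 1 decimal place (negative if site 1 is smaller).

site 1: 62.6 m/s = 140.032 mph.
Difference: 140.032 − 124.080 = 16.0 mph.

16.0 mph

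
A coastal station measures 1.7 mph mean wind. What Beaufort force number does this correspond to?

Beaufort force 1

1.7 mph = 0.8 m/s, which is Beaufort 1 (light air, 0.3–1.5 m/s).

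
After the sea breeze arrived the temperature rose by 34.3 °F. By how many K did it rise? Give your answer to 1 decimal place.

Converting a difference, only the 9/5 scale factor applies: ΔK = 34.3 × 0.5556 = 19.1 K.

19.1 K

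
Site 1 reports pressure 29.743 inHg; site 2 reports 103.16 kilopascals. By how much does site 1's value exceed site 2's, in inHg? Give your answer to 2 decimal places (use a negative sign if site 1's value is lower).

-0.72 inHg

site 2: 103.16 kPa = 30.4631 inHg.
Difference: 29.7430 − 30.4631 = -0.72 inHg.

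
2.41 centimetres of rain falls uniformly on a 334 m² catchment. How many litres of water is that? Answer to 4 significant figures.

Depth: 2.41 cm × 10 = 24.1 mm.
1 mm over 1 m² is 1 L, so volume = 24.1 × 334 = 8049.4 L ≈ 8049 L.

8049 litres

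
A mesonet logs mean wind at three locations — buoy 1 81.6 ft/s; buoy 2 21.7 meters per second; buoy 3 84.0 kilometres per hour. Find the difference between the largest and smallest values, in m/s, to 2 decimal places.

buoy 1: 81.6 ft/s = 24.8717 m/s.
buoy 3: 84.0 km/h = 23.3333 m/s.
Spread: 24.8717 − 21.7000 = 3.17 m/s.

3.17 m/s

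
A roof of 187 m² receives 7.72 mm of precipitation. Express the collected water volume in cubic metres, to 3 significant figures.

1 mm over 1 m² is 1 L, so volume = 7.72 × 187 = 1443.64 L = 1.44 m³.

1.44 cubic metres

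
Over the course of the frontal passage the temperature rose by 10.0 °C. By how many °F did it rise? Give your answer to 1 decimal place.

18.0 °F

For a temperature change the 32° offset cancels: Δ°F = 10.0 × 1.8 = 18.0 °F.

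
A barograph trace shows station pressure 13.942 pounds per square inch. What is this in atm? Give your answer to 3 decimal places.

0.949 atm

1 psi = 0.068046 atm, so 13.942 × 0.068046 = 0.949 atm.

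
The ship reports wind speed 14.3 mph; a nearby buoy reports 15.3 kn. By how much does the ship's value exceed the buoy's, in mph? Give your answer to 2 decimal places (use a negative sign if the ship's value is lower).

the buoy: 15.3 kt = 17.6069 mph.
Difference: 14.3000 − 17.6069 = -3.31 mph.

-3.31 mph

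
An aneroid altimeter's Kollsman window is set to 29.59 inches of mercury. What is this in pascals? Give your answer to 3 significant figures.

1 inHg = 3386.39 Pa, so 29.59 × 3386.39 = 100000 Pa.

100000 Pa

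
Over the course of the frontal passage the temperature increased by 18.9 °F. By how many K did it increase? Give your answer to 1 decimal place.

10.5 K

A change of 1 °C equals a change of 1.8 °F: ΔK = 18.9 × 0.5556 = 10.5 K.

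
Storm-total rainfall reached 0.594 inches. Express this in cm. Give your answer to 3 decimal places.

1.509 cm

1 in = 2.54 cm, so 0.594 × 2.54 = 1.509 cm.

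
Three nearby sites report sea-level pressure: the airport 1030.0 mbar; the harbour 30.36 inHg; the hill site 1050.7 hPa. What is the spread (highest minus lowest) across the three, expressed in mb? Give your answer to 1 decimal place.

the harbour: 30.36 inHg = 1028.108 mb.
the hill site: 1050.7 hPa = 1050.700 mb.
Spread: 1050.700 − 1028.108 = 22.6 mb.

22.6 mb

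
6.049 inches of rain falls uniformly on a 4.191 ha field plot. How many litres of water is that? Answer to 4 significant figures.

Depth: 6.049 in × 25.4 = 153.6446 mm.
Area: 4.191 ha = 41910 m².
1 mm over 1 m² is 1 L, so volume = 153.6446 × 41910 = 6439245.2 L ≈ 6439000 L.

6439000 litres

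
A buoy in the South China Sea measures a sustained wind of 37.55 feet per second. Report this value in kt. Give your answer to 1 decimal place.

1 ft/s = 0.592484 kt, so 37.55 × 0.592484 = 22.2 kt.

22.2 kt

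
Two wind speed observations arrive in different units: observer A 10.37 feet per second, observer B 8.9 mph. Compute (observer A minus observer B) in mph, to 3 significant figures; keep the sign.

-1.83 mph

observer A: 10.37 ft/s = 7.0705 mph.
Difference: 7.0705 − 8.9000 = -1.83 mph.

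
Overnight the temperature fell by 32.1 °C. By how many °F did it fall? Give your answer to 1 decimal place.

A change of 1 °C equals a change of 1.8 °F: Δ°F = 32.1 × 1.8 = 57.8 °F.

57.8 °F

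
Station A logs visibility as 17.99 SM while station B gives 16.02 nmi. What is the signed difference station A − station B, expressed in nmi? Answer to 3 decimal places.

station A: 17.99 SM = 15.63288 nmi.
Difference: 15.63288 − 16.02000 = -0.387 nmi.

-0.387 nmi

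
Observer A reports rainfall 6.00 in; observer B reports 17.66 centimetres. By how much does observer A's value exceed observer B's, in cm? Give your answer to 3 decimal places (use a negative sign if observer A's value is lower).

-2.420 cm

observer A: 6.00 in = 15.24000 cm.
Difference: 15.24000 − 17.66000 = -2.420 cm.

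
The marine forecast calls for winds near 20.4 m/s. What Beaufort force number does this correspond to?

Beaufort force 8

20.4 m/s lies in the Beaufort 8 band (gale, 17.2–20.7 m/s).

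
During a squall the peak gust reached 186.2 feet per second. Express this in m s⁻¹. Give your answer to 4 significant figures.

1 ft/s = 0.3048 m/s, so 186.2 × 0.3048 = 56.75 m/s.

56.75 m/s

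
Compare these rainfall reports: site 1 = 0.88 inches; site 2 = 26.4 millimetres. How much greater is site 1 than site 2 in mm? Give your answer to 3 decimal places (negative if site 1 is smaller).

-4.048 mm

site 1: 0.88 in = 22.35200 mm.
Difference: 22.35200 − 26.40000 = -4.048 mm.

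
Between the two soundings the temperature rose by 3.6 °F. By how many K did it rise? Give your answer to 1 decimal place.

Converting a difference, only the 9/5 scale factor applies: ΔK = 3.6 × 0.5556 = 2.0 K.

2.0 K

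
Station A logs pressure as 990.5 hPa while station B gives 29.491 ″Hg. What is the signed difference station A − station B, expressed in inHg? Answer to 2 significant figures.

station A: 990.5 hPa = 29.2494 inHg.
Difference: 29.2494 − 29.4910 = -0.24 inHg.

-0.24 inHg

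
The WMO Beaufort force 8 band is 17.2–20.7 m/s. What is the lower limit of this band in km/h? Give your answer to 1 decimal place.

61.9 km/h

17.2–20.7 m/s × 3.6 = 61.9–74.5 km/h.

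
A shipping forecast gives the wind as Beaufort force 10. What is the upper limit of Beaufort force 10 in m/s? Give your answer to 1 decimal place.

28.4 m/s

Beaufort 10 (storm) spans 24.5–28.4 m/s.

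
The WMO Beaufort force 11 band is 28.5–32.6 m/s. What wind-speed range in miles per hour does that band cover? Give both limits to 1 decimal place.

28.5–32.6 m/s × 2.237 = 63.8–72.9 mph.

63.8 to 72.9 mph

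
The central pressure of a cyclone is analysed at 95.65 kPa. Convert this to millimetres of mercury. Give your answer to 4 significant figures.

1 kPa = 7.50062 mmHg, so 95.65 × 7.50062 = 717.4 mmHg.

717.4 mmHg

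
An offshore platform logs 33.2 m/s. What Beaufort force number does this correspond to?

Beaufort force 12

33.2 m/s lies in the Beaufort 12 band (hurricane force, ≥32.7 m/s).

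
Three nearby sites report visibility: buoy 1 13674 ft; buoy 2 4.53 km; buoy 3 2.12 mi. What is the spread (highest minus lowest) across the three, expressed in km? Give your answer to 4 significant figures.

buoy 1: 13674 ft = 4.16784 km.
buoy 3: 2.12 SM = 3.41181 km.
Spread: 4.53000 − 3.41181 = 1.118 km.

1.118 km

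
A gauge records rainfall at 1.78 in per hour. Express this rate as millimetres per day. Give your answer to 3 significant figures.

1090 mm/day

1.78 in/hour × 25.4 mm/in × 24 hour/day = 1090 mm/day.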